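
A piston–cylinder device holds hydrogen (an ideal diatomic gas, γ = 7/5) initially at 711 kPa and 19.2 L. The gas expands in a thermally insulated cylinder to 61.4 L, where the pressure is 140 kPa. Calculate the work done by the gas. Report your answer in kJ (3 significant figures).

W ≈ 12.6 kJ

Adiabatic: W = (P₁V₁ − P₂V₂)/(γ − 1) with γ = 7/5.
P₁V₁ = 13651 J, P₂V₂ = 8596 J.
W = (13651 − 8596) / 0.4 = 12638 J.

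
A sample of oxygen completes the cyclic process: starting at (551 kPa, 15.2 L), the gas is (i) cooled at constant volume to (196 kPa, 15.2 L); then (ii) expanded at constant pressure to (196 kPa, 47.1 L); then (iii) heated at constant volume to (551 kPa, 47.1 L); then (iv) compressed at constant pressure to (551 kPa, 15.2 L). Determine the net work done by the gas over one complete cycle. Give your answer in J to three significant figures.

Constant-volume legs do no work.
W(ii) = (196)(47.1 − 15.2) = 6252 J; W(iv) = (551)(15.2 − 47.1) = -17577 J.
W_net = 6252 − 17577 = -11324 J (the counter-clockwise enclosed area).

W_net ≈ -11300 J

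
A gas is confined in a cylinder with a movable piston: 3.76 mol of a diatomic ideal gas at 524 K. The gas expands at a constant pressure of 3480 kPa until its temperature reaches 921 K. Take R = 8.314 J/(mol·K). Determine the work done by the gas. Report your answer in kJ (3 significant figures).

W ≈ 12.4 kJ

Isobaric: W = P ΔV = nR ΔT.
W = (3.76)(8.314)(921 − 524) = 12410 J.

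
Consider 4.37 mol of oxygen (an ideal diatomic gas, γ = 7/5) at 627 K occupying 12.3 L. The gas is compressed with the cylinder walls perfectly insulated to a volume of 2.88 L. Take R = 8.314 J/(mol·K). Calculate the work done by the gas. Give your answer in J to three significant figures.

Adiabatic: TV^(γ−1) = const with γ = 7/5.
T₂ = T₁ (V₁/V₂)^(γ−1) = 627 × (12.3/2.88)^0.4 = 627 × 1.787 = 1121 K.
W_by = nCᵥ(T₁ − T₂) = (4.37)(20.79)(627 − 1121) = -44839 J.

W ≈ -44800 J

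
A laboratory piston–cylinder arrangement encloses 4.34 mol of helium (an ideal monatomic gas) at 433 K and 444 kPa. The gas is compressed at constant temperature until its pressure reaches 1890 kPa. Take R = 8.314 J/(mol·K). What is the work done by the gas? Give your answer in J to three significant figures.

W ≈ -22600 J

Isothermal process: W = nRT ln(V₂/V₁) = nRT ln(P₁/P₂).
W = (4.34)(8.314)(433) × ln(444/1890)
  = 15624 × ln(0.2349) = 15624 × -1.449
W_by_gas = -22631 J.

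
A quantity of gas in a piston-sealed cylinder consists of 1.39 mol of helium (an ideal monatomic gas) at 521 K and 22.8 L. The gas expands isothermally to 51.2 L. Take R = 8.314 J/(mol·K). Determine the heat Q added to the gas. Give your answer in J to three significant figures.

Isothermal ⇒ ΔU = 0, so Q = W = nRT ln(V₂/V₁).
Q = (1.39)(8.314)(521) ln(51.2/22.8) = 6021 × 0.809 = 4871 J.

Q ≈ 4870 J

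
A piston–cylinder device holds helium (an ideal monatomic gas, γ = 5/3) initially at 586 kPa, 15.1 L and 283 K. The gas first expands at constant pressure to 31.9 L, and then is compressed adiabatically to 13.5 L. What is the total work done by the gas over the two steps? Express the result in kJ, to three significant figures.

W_total ≈ -11.9 kJ

Step 1 (isobaric): W = PΔV = (586 kPa)(31.9 − 15.1 L) = 9845 J.
After step 1: P = 586 kPa, V = 31.9 L, T = 597.9 K.
Step 2 (adiabatic): W = (P₁V₁ − P₂V₂)/(γ−1) = (18693 − 33163)/0.667 = -21705 J.
W_total = 9845 − 21705 = -11860 J.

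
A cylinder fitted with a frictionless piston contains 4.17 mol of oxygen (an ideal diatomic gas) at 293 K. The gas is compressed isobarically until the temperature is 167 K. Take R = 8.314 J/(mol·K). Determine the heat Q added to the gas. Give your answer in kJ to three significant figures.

Isobaric: W = nRΔT = (4.17)(8.314)(-126) = -4368 J.
ΔU = nCᵥΔT with Cᵥ = 5R/2: ΔU = (4.17)(20.79)(-126) = -10921 J.
Q = ΔU + W = -10921 − 4368 = -15289 J.

Q ≈ -15.3 kJ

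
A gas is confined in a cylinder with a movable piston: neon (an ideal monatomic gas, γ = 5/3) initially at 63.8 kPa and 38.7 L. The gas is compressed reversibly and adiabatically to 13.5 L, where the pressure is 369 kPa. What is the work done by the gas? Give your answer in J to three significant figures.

Adiabatic: W = (P₁V₁ − P₂V₂)/(γ − 1) with γ = 5/3.
P₁V₁ = 2469 J, P₂V₂ = 4982 J.
W = (2469 − 4982) / 0.6667 = -3769 J.

W ≈ -3770 J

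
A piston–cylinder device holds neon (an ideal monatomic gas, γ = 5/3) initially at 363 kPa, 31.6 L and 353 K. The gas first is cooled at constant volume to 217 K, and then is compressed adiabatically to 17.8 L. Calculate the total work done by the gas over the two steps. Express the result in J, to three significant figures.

W_total ≈ -4930 J

Step 1 (isochoric): W = 0 (constant volume).
After step 1: P = 223.1 kPa (V unchanged).
Step 2 (adiabatic): W = (P₁V₁ − P₂V₂)/(γ−1) = (7051 − 10338)/0.667 = -4931 J.
W_total = 0 − 4931 = -4931 J.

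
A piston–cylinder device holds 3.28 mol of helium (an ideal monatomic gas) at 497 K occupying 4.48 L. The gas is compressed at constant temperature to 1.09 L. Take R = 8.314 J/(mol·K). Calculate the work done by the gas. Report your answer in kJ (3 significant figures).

W ≈ -19.2 kJ

Isothermal: W = nRT ln(V₂/V₁).
W = (3.28)(8.314)(497) × ln(1.09/4.48)
  = 13553 × -1.413
W_by_gas = -19157 J.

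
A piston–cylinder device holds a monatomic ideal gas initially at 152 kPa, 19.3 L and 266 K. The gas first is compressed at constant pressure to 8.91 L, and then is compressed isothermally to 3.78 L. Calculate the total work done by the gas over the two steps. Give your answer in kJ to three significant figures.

Step 1 (isobaric): W = PΔV = (152 kPa)(8.91 − 19.3 L) = -1579 J.
After step 1: P = 152 kPa, V = 8.91 L, T = 122.8 K.
Step 2 (isothermal): W = P₁V₁ ln(V₂/V₁) = (1354) ln(3.78/8.91) = -1161 J.
W_total = -1579 − 1161 = -2741 J.

W_total ≈ -2.74 kJ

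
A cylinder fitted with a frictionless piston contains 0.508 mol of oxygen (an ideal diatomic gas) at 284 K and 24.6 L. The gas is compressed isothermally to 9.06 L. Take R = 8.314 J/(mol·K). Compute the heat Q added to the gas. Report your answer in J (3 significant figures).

Q ≈ -1200 J

Isothermal ⇒ ΔU = 0, so Q = W = nRT ln(V₂/V₁).
Q = (0.508)(8.314)(284) ln(9.06/24.6) = 1199 × -0.9989 = -1198 J.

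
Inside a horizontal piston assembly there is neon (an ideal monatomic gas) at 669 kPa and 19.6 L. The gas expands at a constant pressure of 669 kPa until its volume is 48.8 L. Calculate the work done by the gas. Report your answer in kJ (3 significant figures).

Isobaric: W = P ΔV.
W = (669 kPa)(48.8 − 19.6 L) = (669)(29.2) = 19535 J.

W ≈ 19.5 kJ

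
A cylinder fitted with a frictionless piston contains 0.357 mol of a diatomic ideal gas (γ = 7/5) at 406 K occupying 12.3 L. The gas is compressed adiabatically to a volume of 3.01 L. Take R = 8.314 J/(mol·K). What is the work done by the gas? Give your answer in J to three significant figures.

Adiabatic: TV^(γ−1) = const with γ = 7/5.
T₂ = T₁ (V₁/V₂)^(γ−1) = 406 × (12.3/3.01)^0.4 = 406 × 1.756 = 713 K.
W_by = nCᵥ(T₁ − T₂) = (0.357)(20.79)(406 − 713) = -2278 J.

W ≈ -2280 J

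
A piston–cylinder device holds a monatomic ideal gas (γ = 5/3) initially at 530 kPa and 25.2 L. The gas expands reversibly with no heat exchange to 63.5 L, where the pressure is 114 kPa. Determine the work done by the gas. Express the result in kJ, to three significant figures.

Adiabatic: W = (P₁V₁ − P₂V₂)/(γ − 1) with γ = 5/3.
P₁V₁ = 13356 J, P₂V₂ = 7239 J.
W = (13356 − 7239) / 0.6667 = 9175 J.

W ≈ 9.18 kJ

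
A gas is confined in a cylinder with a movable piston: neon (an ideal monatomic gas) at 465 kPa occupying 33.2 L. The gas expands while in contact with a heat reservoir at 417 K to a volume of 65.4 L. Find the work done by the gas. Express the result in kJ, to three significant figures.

W ≈ 10.5 kJ

Isothermal: W = nRT ln(V₂/V₁) = P₁V₁ ln(V₂/V₁).
P₁V₁ = (465 kPa)(33.2 L) = 15438 J.
W = 15438 × ln(65.4/33.2) = 15438 × 0.678
W_by_gas = 10467 J.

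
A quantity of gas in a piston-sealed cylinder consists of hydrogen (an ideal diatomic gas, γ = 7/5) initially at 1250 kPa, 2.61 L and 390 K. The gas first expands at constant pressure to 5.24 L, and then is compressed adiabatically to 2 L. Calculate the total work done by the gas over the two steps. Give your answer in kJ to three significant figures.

Step 1 (isobaric): W = PΔV = (1250 kPa)(5.24 − 2.61 L) = 3288 J.
After step 1: P = 1250 kPa, V = 5.24 L, T = 783 K.
Step 2 (adiabatic): W = (P₁V₁ − P₂V₂)/(γ−1) = (6550 − 9629)/0.4 = -7696 J.
W_total = 3288 − 7696 = -4409 J.

W_total ≈ -4.41 kJ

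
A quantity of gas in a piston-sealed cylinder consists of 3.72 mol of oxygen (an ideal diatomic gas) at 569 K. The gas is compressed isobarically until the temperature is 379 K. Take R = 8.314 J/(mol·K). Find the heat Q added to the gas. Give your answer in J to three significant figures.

Isobaric: W = nRΔT = (3.72)(8.314)(-190) = -5876 J.
ΔU = nCᵥΔT with Cᵥ = 5R/2: ΔU = (3.72)(20.79)(-190) = -14691 J.
Q = ΔU + W = -14691 − 5876 = -20567 J.

Q ≈ -20600 J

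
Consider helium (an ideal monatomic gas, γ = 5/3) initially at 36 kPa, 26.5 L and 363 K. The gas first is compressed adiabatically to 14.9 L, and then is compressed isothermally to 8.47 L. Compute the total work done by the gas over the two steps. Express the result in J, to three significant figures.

Step 1 (adiabatic): W = (P₁V₁ − P₂V₂)/(γ−1) = (954 − 1400)/0.667 = -669.6 J.
After step 1: P = 93.99 kPa, V = 14.9 L, T = 532.9 K.
Step 2 (isothermal): W = P₁V₁ ln(V₂/V₁) = (1400) ln(8.47/14.9) = -791 J.
W_total = -669.6 − 791 = -1461 J.

W_total ≈ -1460 J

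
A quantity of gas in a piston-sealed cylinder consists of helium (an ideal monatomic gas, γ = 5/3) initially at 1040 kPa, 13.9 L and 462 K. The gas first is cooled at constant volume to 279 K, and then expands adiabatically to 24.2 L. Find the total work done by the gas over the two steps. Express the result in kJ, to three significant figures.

W_total ≈ 4.05 kJ

Step 1 (isochoric): W = 0 (constant volume).
After step 1: P = 628.1 kPa (V unchanged).
Step 2 (adiabatic): W = (P₁V₁ − P₂V₂)/(γ−1) = (8730 − 6032)/0.667 = 4047 J.
W_total = 0 + 4047 = 4047 J.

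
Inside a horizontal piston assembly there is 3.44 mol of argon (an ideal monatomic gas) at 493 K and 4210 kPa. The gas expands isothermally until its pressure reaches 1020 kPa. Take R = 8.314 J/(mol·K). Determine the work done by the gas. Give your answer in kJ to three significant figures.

W ≈ 20.0 kJ

Isothermal process: W = nRT ln(V₂/V₁) = nRT ln(P₁/P₂).
W = (3.44)(8.314)(493) × ln(4210/1020)
  = 14100 × ln(4.127) = 14100 × 1.418
W_by_gas = 19989 J.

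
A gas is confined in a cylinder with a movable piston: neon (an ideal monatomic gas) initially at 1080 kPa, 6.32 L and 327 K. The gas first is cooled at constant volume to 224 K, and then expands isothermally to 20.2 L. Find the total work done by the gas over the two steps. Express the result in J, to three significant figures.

W_total ≈ 5430 J

Step 1 (isochoric): W = 0 (constant volume).
After step 1: P = 739.8 kPa (V unchanged).
Step 2 (isothermal): W = P₁V₁ ln(V₂/V₁) = (4676) ln(20.2/6.32) = 5433 J.
W_total = 0 + 5433 = 5433 J.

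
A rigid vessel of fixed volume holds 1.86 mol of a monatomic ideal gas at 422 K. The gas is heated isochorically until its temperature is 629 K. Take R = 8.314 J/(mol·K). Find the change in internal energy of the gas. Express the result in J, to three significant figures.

ΔU ≈ 4800 J

Constant volume ⇒ W = 0, so Q = ΔU = nCᵥΔT with Cᵥ = 3R/2 = 12.47 J/(mol·K).
ΔU = (1.86)(12.47)(629 − 422) = 4802 J.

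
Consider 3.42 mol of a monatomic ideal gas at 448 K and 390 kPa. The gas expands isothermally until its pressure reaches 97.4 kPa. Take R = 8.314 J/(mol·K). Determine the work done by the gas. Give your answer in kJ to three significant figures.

Isothermal process: W = nRT ln(V₂/V₁) = nRT ln(P₁/P₂).
W = (3.42)(8.314)(448) × ln(390/97.4)
  = 12738 × ln(4.004) = 12738 × 1.387
W_by_gas = 17672 J.

W ≈ 17.7 kJ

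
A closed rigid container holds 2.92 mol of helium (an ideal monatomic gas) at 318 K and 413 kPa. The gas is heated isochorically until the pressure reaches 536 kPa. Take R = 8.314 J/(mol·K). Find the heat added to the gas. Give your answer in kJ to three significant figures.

Q ≈ 3.45 kJ

Constant volume ⇒ W = 0, so Q = ΔU = nCᵥΔT with Cᵥ = 3R/2 = 12.47 J/(mol·K).
At constant V, T₂/T₁ = P₂/P₁ ⇒ ΔT = T₁(P₂/P₁ − 1) = 318·(536/413 − 1) = 94.71 K.
ΔU = (2.92)(12.47)(94.71) = 3449 J.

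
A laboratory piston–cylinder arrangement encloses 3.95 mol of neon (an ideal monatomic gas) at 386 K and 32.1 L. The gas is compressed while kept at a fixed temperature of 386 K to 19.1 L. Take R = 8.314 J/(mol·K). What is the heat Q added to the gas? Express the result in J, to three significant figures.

Isothermal ⇒ ΔU = 0, so Q = W = nRT ln(V₂/V₁).
Q = (3.95)(8.314)(386) ln(19.1/32.1) = 12676 × -0.5192 = -6581 J.

Q ≈ -6580 J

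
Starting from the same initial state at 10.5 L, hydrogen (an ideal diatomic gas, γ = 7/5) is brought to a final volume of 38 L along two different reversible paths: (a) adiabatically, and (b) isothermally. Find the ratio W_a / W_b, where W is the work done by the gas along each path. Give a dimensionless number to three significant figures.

Path (a) adiabatic: W = P₁V₁(1 − (V₁/V₂)^(γ−1))/(γ−1) → W_a/(P₁V₁) = 1.005.
Path (b) isothermal: W = P₁V₁ ln(V₂/V₁) → W_b/(P₁V₁) = 1.286.
W_a / W_b = 1.005 / 1.286 = 0.7817.

W_a / W_b ≈ 0.782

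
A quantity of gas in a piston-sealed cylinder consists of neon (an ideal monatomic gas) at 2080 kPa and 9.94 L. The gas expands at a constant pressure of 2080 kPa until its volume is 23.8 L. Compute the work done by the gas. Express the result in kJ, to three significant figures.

Isobaric: W = P ΔV.
W = (2080 kPa)(23.8 − 9.94 L) = (2080)(13.86) = 28829 J.

W ≈ 28.8 kJ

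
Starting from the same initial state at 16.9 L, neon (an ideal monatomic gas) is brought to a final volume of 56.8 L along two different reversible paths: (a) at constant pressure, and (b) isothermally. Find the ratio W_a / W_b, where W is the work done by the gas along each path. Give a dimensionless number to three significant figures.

W_a / W_b ≈ 1.95

Path (a) isobaric: W = P₁(V₂ − V₁) → W_a/(P₁V₁) = 2.361.
Path (b) isothermal: W = P₁V₁ ln(V₂/V₁) → W_b/(P₁V₁) = 1.212.
W_a / W_b = 2.361 / 1.212 = 1.948.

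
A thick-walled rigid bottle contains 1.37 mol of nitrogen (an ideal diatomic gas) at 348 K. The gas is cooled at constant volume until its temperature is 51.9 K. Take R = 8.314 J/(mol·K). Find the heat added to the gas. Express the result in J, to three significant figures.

Q ≈ -8430 J

Constant volume ⇒ W = 0, so Q = ΔU = nCᵥΔT with Cᵥ = 5R/2 = 20.79 J/(mol·K).
ΔU = (1.37)(20.79)(51.9 − 348) = -8432 J.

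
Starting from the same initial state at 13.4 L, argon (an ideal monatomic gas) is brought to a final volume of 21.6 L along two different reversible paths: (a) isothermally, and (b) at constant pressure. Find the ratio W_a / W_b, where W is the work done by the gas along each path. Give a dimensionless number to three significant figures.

Path (a) isothermal: W = P₁V₁ ln(V₂/V₁) → W_a/(P₁V₁) = 0.4774.
Path (b) isobaric: W = P₁(V₂ − V₁) → W_b/(P₁V₁) = 0.6119.
W_a / W_b = 0.4774 / 0.6119 = 0.7802.

W_a / W_b ≈ 0.780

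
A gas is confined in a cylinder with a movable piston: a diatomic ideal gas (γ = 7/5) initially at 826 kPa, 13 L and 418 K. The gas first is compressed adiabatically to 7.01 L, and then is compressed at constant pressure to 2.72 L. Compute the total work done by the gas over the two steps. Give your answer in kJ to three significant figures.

Step 1 (adiabatic): W = (P₁V₁ − P₂V₂)/(γ−1) = (10738 − 13747)/0.4 = -7523 J.
After step 1: P = 1961 kPa, V = 7.01 L, T = 535.1 K.
Step 2 (isobaric): W = PΔV = (1961 kPa)(2.72 − 7.01 L) = -8413 J.
W_total = -7523 − 8413 = -15936 J.

W_total ≈ -15.9 kJ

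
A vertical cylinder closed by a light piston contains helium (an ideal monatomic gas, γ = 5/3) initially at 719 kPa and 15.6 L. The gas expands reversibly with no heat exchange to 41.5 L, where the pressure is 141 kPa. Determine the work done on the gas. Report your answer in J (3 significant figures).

Adiabatic: W = (P₁V₁ − P₂V₂)/(γ − 1) with γ = 5/3.
P₁V₁ = 11216 J, P₂V₂ = 5852 J.
W = (11216 − 5852) / 0.6667 = 8047 J.
Work on gas = −W_by = -8047 J.

W ≈ -8050 J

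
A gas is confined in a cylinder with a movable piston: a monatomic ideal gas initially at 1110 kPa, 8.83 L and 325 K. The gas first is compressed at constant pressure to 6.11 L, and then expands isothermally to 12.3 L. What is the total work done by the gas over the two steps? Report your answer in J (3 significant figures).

Step 1 (isobaric): W = PΔV = (1110 kPa)(6.11 − 8.83 L) = -3019 J.
After step 1: P = 1110 kPa, V = 6.11 L, T = 224.9 K.
Step 2 (isothermal): W = P₁V₁ ln(V₂/V₁) = (6782) ln(12.3/6.11) = 4745 J.
W_total = -3019 + 4745 = 1726 J.

W_total ≈ 1730 J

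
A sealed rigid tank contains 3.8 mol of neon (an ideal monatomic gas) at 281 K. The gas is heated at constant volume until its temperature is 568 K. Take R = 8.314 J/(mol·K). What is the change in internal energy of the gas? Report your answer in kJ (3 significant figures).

Constant volume ⇒ W = 0, so Q = ΔU = nCᵥΔT with Cᵥ = 3R/2 = 12.47 J/(mol·K).
ΔU = (3.8)(12.47)(568 − 281) = 13601 J.

ΔU ≈ 13.6 kJ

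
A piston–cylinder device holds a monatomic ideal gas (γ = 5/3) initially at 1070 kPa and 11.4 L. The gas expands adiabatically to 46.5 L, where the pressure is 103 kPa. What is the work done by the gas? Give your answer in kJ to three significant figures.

W ≈ 11.1 kJ

Adiabatic: W = (P₁V₁ − P₂V₂)/(γ − 1) with γ = 5/3.
P₁V₁ = 12198 J, P₂V₂ = 4790 J.
W = (12198 − 4790) / 0.6667 = 11113 J.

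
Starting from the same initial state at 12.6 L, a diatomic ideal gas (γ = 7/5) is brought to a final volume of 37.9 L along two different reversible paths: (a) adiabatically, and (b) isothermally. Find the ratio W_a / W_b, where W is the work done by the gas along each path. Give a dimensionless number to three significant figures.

W_a / W_b ≈ 0.809

Path (a) adiabatic: W = P₁V₁(1 − (V₁/V₂)^(γ−1))/(γ−1) → W_a/(P₁V₁) = 0.8907.
Path (b) isothermal: W = P₁V₁ ln(V₂/V₁) → W_b/(P₁V₁) = 1.101.
W_a / W_b = 0.8907 / 1.101 = 0.8088.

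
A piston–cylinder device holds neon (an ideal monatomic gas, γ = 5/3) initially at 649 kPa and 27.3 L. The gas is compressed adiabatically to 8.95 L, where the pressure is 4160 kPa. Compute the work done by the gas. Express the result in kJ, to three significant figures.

Adiabatic: W = (P₁V₁ − P₂V₂)/(γ − 1) with γ = 5/3.
P₁V₁ = 17718 J, P₂V₂ = 37232 J.
W = (17718 − 37232) / 0.6667 = -29271 J.

W ≈ -29.3 kJ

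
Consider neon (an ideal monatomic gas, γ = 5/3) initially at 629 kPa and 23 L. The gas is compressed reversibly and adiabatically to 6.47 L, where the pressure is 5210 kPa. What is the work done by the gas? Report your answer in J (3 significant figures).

Adiabatic: W = (P₁V₁ − P₂V₂)/(γ − 1) with γ = 5/3.
P₁V₁ = 14467 J, P₂V₂ = 33709 J.
W = (14467 − 33709) / 0.6667 = -28863 J.

W ≈ -28900 J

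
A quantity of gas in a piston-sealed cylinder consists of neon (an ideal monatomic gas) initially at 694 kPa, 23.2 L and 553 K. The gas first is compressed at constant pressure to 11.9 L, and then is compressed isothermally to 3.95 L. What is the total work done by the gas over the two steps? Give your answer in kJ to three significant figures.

Step 1 (isobaric): W = PΔV = (694 kPa)(11.9 − 23.2 L) = -7842 J.
After step 1: P = 694 kPa, V = 11.9 L, T = 283.7 K.
Step 2 (isothermal): W = P₁V₁ ln(V₂/V₁) = (8259) ln(3.95/11.9) = -9108 J.
W_total = -7842 − 9108 = -16950 J.

W_total ≈ -16.9 kJ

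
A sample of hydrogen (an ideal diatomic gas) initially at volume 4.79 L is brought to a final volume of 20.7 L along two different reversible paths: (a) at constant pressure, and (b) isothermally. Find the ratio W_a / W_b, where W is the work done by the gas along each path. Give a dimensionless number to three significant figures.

Path (a) isobaric: W = P₁(V₂ − V₁) → W_a/(P₁V₁) = 3.322.
Path (b) isothermal: W = P₁V₁ ln(V₂/V₁) → W_b/(P₁V₁) = 1.464.
W_a / W_b = 3.322 / 1.464 = 2.269.

W_a / W_b ≈ 2.27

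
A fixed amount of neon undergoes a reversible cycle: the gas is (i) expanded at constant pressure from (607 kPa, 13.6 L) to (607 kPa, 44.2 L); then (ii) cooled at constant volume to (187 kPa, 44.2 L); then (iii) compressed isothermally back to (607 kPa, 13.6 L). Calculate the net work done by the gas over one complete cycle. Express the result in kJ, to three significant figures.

W_net ≈ 8.83 kJ

Leg (i): W = PΔV = (607)(44.2 − 13.6) = 18574 J.
Leg (ii): W = 0.
Leg (iii): W = PᵢVᵢ ln(V_f/Vᵢ) = (8265) ln(13.6/44.2) = -9742 J.
W_net = 18574 − 9742 = 8832 J.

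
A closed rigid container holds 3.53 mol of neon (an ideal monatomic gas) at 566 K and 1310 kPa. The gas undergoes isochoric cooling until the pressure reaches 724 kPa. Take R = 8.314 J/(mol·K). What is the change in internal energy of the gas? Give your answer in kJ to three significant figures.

Constant volume ⇒ W = 0, so Q = ΔU = nCᵥΔT with Cᵥ = 3R/2 = 12.47 J/(mol·K).
At constant V, T₂/T₁ = P₂/P₁ ⇒ ΔT = T₁(P₂/P₁ − 1) = 566·(724/1310 − 1) = -253.2 K.
ΔU = (3.53)(12.47)(-253.2) = -11146 J.

ΔU ≈ -11.1 kJ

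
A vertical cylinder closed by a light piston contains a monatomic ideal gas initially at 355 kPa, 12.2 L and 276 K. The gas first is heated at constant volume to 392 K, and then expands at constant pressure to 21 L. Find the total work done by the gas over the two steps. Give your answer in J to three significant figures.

W_total ≈ 4440 J

Step 1 (isochoric): W = 0 (constant volume).
After step 1: P = 504.2 kPa (V unchanged).
Step 2 (isobaric): W = PΔV = (504.2 kPa)(21 − 12.2 L) = 4437 J.
W_total = 0 + 4437 = 4437 J.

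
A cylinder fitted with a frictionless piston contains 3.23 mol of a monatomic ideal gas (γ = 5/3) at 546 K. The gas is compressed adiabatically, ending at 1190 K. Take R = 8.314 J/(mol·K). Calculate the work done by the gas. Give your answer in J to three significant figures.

W ≈ -25900 J

Adiabatic ⇒ Q = 0, so W_by = −ΔU = nCᵥ(T₁ − T₂).
Cᵥ = 3R/2 = 12.47 J/(mol·K).
W = (3.23)(12.47)(546 − 1190) = -25941 J.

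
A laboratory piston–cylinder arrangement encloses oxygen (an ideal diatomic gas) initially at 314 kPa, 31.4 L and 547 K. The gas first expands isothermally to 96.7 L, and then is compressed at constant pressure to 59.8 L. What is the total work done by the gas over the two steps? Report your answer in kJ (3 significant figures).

Step 1 (isothermal): W = P₁V₁ ln(V₂/V₁) = (9860) ln(96.7/31.4) = 11090 J.
After step 1: P = 102 kPa, V = 96.7 L, T = 547 K.
Step 2 (isobaric): W = PΔV = (102 kPa)(59.8 − 96.7 L) = -3762 J.
W_total = 11090 − 3762 = 7328 J.

W_total ≈ 7.33 kJ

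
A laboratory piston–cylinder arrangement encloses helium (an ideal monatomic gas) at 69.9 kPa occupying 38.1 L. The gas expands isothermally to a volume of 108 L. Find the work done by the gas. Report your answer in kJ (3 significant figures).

Isothermal: W = nRT ln(V₂/V₁) = P₁V₁ ln(V₂/V₁).
P₁V₁ = (69.9 kPa)(38.1 L) = 2663 J.
W = 2663 × ln(108/38.1) = 2663 × 1.042
W_by_gas = 2775 J.

W ≈ 2.77 kJ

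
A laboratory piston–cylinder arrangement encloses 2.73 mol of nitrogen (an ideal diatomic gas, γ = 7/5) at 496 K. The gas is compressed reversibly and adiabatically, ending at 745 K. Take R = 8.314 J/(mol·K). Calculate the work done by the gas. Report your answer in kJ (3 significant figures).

W ≈ -14.1 kJ

Adiabatic ⇒ Q = 0, so W_by = −ΔU = nCᵥ(T₁ − T₂).
Cᵥ = 5R/2 = 20.79 J/(mol·K).
W = (2.73)(20.79)(496 − 745) = -14129 J.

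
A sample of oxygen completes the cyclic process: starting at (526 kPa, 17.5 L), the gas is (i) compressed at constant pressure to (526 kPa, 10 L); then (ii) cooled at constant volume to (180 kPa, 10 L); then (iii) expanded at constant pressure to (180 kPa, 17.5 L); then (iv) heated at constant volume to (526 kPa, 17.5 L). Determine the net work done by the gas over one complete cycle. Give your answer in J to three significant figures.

W_net ≈ -2600 J

Constant-volume legs do no work.
W(i) = (526)(10 − 17.5) = -3945 J; W(iii) = (180)(17.5 − 10) = 1350 J.
W_net = -3945 + 1350 = -2595 J (the counter-clockwise enclosed area).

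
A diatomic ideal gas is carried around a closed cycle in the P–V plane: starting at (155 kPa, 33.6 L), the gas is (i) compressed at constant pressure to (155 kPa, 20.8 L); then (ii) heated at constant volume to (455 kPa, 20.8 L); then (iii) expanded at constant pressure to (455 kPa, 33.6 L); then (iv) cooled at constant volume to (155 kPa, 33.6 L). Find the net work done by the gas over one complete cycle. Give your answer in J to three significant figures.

W_net ≈ 3840 J

Constant-volume legs do no work.
W(i) = (155)(20.8 − 33.6) = -1984 J; W(iii) = (455)(33.6 − 20.8) = 5824 J.
W_net = -1984 + 5824 = 3840 J (the clockwise enclosed area).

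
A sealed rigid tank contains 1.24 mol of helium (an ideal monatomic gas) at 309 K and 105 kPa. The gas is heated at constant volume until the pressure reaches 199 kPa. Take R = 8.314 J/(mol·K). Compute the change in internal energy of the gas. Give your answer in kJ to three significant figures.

Constant volume ⇒ W = 0, so Q = ΔU = nCᵥΔT with Cᵥ = 3R/2 = 12.47 J/(mol·K).
At constant V, T₂/T₁ = P₂/P₁ ⇒ ΔT = T₁(P₂/P₁ − 1) = 309·(199/105 − 1) = 276.6 K.
ΔU = (1.24)(12.47)(276.6) = 4278 J.

ΔU ≈ 4.28 kJ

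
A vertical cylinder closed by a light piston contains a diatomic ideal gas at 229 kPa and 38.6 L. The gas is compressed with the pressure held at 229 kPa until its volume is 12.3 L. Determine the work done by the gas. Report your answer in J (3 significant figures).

W ≈ -6020 J

Isobaric: W = P ΔV.
W = (229 kPa)(12.3 − 38.6 L) = (229)(-26.3) = -6023 J.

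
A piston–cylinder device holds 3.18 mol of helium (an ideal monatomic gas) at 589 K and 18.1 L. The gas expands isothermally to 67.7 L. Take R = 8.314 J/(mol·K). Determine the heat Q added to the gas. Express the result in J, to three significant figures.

Isothermal ⇒ ΔU = 0, so Q = W = nRT ln(V₂/V₁).
Q = (3.18)(8.314)(589) ln(67.7/18.1) = 15572 × 1.319 = 20543 J.

Q ≈ 20500 J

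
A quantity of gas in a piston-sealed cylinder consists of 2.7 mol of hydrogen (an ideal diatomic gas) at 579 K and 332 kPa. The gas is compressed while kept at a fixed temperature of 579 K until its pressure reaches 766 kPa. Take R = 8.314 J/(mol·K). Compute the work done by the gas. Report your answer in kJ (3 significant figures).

W ≈ -10.9 kJ

Isothermal process: W = nRT ln(V₂/V₁) = nRT ln(P₁/P₂).
W = (2.7)(8.314)(579) × ln(332/766)
  = 12997 × ln(0.4334) = 12997 × -0.836
W_by_gas = -10866 J.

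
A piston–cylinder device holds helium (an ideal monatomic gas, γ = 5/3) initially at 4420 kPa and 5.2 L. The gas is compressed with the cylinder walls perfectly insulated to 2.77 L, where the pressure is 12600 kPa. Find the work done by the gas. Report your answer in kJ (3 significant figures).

Adiabatic: W = (P₁V₁ − P₂V₂)/(γ − 1) with γ = 5/3.
P₁V₁ = 22984 J, P₂V₂ = 34902 J.
W = (22984 − 34902) / 0.6667 = -17877 J.

W ≈ -17.9 kJ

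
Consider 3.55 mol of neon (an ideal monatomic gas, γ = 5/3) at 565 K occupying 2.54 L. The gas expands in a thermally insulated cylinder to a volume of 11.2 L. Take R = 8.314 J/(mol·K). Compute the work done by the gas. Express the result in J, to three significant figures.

Adiabatic: TV^(γ−1) = const with γ = 5/3.
T₂ = T₁ (V₁/V₂)^(γ−1) = 565 × (2.54/11.2)^0.667 = 565 × 0.3719 = 210.1 K.
W_by = nCᵥ(T₁ − T₂) = (3.55)(12.47)(565 − 210.1) = 15711 J.

W ≈ 15700 J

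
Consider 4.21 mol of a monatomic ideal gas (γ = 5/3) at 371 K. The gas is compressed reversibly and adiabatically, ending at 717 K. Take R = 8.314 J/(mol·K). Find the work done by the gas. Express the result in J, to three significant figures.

W ≈ -18200 J

Adiabatic ⇒ Q = 0, so W_by = −ΔU = nCᵥ(T₁ − T₂).
Cᵥ = 3R/2 = 12.47 J/(mol·K).
W = (4.21)(12.47)(371 − 717) = -18166 J.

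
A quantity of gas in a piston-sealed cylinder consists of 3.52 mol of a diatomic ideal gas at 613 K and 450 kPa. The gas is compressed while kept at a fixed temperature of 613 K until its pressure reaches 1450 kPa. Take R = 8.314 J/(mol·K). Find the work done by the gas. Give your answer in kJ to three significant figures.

Isothermal process: W = nRT ln(V₂/V₁) = nRT ln(P₁/P₂).
W = (3.52)(8.314)(613) × ln(450/1450)
  = 17940 × ln(0.3103) = 17940 × -1.17
W_by_gas = -20991 J.

W ≈ -21.0 kJ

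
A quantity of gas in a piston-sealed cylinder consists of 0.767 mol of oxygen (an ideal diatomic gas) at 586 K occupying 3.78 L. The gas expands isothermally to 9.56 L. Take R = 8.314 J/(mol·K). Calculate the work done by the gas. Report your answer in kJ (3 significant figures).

W ≈ 3.47 kJ

Isothermal: W = nRT ln(V₂/V₁).
W = (0.767)(8.314)(586) × ln(9.56/3.78)
  = 3737 × 0.9279
W_by_gas = 3467 J.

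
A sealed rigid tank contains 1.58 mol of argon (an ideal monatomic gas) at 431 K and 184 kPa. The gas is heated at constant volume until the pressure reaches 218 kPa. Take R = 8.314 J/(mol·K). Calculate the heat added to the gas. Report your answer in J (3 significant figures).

Q ≈ 1570 J

Constant volume ⇒ W = 0, so Q = ΔU = nCᵥΔT with Cᵥ = 3R/2 = 12.47 J/(mol·K).
At constant V, T₂/T₁ = P₂/P₁ ⇒ ΔT = T₁(P₂/P₁ − 1) = 431·(218/184 − 1) = 79.64 K.
ΔU = (1.58)(12.47)(79.64) = 1569 J.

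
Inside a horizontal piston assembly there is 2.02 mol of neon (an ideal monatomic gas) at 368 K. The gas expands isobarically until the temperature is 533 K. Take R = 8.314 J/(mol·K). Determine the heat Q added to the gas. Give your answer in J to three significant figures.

Isobaric: W = nRΔT = (2.02)(8.314)(165) = 2771 J.
ΔU = nCᵥΔT with Cᵥ = 3R/2: ΔU = (2.02)(12.47)(165) = 4157 J.
Q = ΔU + W = 4157 + 2771 = 6928 J.

Q ≈ 6930 J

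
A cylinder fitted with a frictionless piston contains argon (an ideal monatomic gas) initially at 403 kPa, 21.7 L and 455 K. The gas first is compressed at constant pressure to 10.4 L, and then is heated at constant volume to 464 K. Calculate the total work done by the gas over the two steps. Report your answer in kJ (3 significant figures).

W_total ≈ -4.55 kJ

Step 1 (isobaric): W = PΔV = (403 kPa)(10.4 − 21.7 L) = -4554 J.
Step 2 (isochoric): W = 0 (constant volume).
W_total = -4554 + 0 = -4554 J.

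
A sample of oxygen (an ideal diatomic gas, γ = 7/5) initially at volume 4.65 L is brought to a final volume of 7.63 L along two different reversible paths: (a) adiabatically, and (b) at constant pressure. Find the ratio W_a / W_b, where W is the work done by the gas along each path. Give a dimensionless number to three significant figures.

Path (a) adiabatic: W = P₁V₁(1 − (V₁/V₂)^(γ−1))/(γ−1) → W_a/(P₁V₁) = 0.4493.
Path (b) isobaric: W = P₁(V₂ − V₁) → W_b/(P₁V₁) = 0.6409.
W_a / W_b = 0.4493 / 0.6409 = 0.701.

W_a / W_b ≈ 0.701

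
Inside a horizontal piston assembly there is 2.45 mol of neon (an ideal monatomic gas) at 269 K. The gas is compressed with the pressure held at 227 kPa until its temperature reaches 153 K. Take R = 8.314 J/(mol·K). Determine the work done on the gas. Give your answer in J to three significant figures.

W ≈ 2360 J

Isobaric: W = P ΔV = nR ΔT.
W = (2.45)(8.314)(153 − 269) = -2363 J.
Work on gas = −W_by = 2363 J.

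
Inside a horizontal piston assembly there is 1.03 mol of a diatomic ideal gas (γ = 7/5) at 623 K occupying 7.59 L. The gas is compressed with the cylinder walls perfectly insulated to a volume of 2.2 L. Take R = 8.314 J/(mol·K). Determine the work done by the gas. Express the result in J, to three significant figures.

Adiabatic: TV^(γ−1) = const with γ = 7/5.
T₂ = T₁ (V₁/V₂)^(γ−1) = 623 × (7.59/2.2)^0.4 = 623 × 1.641 = 1022 K.
W_by = nCᵥ(T₁ − T₂) = (1.03)(20.79)(623 − 1022) = -8550 J.

W ≈ -8550 J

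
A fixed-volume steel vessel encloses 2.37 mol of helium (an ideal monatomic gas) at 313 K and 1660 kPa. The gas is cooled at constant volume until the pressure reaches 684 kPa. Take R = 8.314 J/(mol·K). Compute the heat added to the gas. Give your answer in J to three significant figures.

Constant volume ⇒ W = 0, so Q = ΔU = nCᵥΔT with Cᵥ = 3R/2 = 12.47 J/(mol·K).
At constant V, T₂/T₁ = P₂/P₁ ⇒ ΔT = T₁(P₂/P₁ − 1) = 313·(684/1660 − 1) = -184 K.
ΔU = (2.37)(12.47)(-184) = -5439 J.

Q ≈ -5440 J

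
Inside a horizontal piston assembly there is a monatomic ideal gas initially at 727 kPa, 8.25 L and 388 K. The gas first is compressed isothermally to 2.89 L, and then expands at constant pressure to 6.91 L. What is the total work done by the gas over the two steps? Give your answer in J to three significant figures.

W_total ≈ 2050 J

Step 1 (isothermal): W = P₁V₁ ln(V₂/V₁) = (5998) ln(2.89/8.25) = -6291 J.
After step 1: P = 2075 kPa, V = 2.89 L, T = 388 K.
Step 2 (isobaric): W = PΔV = (2075 kPa)(6.91 − 2.89 L) = 8343 J.
W_total = -6291 + 8343 = 2052 J.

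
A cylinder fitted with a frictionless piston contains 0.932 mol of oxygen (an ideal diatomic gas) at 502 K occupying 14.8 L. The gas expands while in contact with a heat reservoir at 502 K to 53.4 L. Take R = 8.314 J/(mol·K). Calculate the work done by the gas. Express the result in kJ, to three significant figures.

W ≈ 4.99 kJ

Isothermal: W = nRT ln(V₂/V₁).
W = (0.932)(8.314)(502) × ln(53.4/14.8)
  = 3890 × 1.283
W_by_gas = 4991 J.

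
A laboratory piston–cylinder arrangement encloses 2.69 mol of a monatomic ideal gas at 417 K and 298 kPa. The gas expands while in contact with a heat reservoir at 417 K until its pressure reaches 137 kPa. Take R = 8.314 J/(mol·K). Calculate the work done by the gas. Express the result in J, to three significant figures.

W ≈ 7250 J

Isothermal process: W = nRT ln(V₂/V₁) = nRT ln(P₁/P₂).
W = (2.69)(8.314)(417) × ln(298/137)
  = 9326 × ln(2.175) = 9326 × 0.7771
W_by_gas = 7247 J.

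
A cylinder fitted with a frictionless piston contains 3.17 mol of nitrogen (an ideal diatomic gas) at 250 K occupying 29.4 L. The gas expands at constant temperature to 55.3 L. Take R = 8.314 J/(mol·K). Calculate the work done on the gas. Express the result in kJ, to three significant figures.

Isothermal: W = nRT ln(V₂/V₁).
W = (3.17)(8.314)(250) × ln(55.3/29.4)
  = 6589 × 0.6318
W_by_gas = 4163 J; work on gas = −W_by = -4163 J.

W ≈ -4.16 kJ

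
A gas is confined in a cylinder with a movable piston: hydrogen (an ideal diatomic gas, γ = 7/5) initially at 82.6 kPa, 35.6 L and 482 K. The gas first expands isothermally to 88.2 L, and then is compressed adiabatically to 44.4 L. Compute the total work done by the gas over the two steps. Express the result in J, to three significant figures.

W_total ≈ 345 J

Step 1 (isothermal): W = P₁V₁ ln(V₂/V₁) = (2941) ln(88.2/35.6) = 2668 J.
After step 1: P = 33.34 kPa, V = 88.2 L, T = 482 K.
Step 2 (adiabatic): W = (P₁V₁ − P₂V₂)/(γ−1) = (2941 − 3870)/0.4 = -2323 J.
W_total = 2668 − 2323 = 345.3 J.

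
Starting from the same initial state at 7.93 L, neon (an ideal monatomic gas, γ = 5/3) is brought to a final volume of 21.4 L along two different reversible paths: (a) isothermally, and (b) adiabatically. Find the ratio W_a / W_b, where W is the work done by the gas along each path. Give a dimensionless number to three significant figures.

Path (a) isothermal: W = P₁V₁ ln(V₂/V₁) → W_a/(P₁V₁) = 0.9927.
Path (b) adiabatic: W = P₁V₁(1 − (V₁/V₂)^(γ−1))/(γ−1) → W_b/(P₁V₁) = 0.7261.
W_a / W_b = 0.9927 / 0.7261 = 1.367.

W_a / W_b ≈ 1.37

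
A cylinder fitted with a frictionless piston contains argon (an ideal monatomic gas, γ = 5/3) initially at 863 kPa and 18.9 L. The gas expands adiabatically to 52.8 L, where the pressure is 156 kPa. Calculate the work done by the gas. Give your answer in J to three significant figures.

Adiabatic: W = (P₁V₁ − P₂V₂)/(γ − 1) with γ = 5/3.
P₁V₁ = 16311 J, P₂V₂ = 8237 J.
W = (16311 − 8237) / 0.6667 = 12111 J.

W ≈ 12100 J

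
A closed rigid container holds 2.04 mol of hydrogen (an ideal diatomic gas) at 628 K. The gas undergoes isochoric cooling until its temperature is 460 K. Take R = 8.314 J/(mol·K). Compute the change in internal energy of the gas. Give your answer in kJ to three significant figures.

Constant volume ⇒ W = 0, so Q = ΔU = nCᵥΔT with Cᵥ = 5R/2 = 20.79 J/(mol·K).
ΔU = (2.04)(20.79)(460 − 628) = -7123 J.

ΔU ≈ -7.12 kJ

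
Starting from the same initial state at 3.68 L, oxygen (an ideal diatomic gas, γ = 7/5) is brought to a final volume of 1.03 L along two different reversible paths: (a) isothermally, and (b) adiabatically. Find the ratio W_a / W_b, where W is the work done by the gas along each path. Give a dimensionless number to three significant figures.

Path (a) isothermal: W = P₁V₁ ln(V₂/V₁) → W_a/(P₁V₁) = -1.273.
Path (b) adiabatic: W = P₁V₁(1 − (V₁/V₂)^(γ−1))/(γ−1) → W_b/(P₁V₁) = -1.66.
W_a / W_b = -1.273 / -1.66 = 0.7669.

W_a / W_b ≈ 0.767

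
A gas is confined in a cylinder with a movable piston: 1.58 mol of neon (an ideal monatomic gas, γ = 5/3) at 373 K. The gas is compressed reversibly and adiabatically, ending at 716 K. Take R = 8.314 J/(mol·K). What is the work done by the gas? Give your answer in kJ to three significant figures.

W ≈ -6.76 kJ

Adiabatic ⇒ Q = 0, so W_by = −ΔU = nCᵥ(T₁ − T₂).
Cᵥ = 3R/2 = 12.47 J/(mol·K).
W = (1.58)(12.47)(373 − 716) = -6759 J.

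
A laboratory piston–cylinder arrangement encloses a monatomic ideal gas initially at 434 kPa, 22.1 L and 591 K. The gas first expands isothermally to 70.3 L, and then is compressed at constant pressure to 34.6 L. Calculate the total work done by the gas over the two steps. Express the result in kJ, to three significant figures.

W_total ≈ 6.23 kJ

Step 1 (isothermal): W = P₁V₁ ln(V₂/V₁) = (9591) ln(70.3/22.1) = 11099 J.
After step 1: P = 136.4 kPa, V = 70.3 L, T = 591 K.
Step 2 (isobaric): W = PΔV = (136.4 kPa)(34.6 − 70.3 L) = -4871 J.
W_total = 11099 − 4871 = 6228 J.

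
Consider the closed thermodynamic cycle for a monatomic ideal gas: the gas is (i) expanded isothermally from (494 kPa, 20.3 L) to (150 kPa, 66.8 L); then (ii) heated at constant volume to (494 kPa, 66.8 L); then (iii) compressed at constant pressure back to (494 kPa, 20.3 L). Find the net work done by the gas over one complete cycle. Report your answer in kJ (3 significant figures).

W_net ≈ -11.0 kJ

Leg (i): W = PᵢVᵢ ln(V_f/Vᵢ) = (10028) ln(66.8/20.3) = 11944 J.
Leg (ii): W = 0.
Leg (iii): W = PΔV = (494)(20.3 − 66.8) = -22971 J.
W_net = 11944 − 22971 = -11027 J.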